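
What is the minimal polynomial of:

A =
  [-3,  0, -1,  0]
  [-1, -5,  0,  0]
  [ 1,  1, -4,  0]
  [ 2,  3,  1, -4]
x^3 + 12*x^2 + 48*x + 64

The characteristic polynomial is χ_A(x) = (x + 4)^4, so the eigenvalues are known. The minimal polynomial is
  m_A(x) = Π_λ (x − λ)^{k_λ}
where k_λ is the size of the *largest* Jordan block for λ (equivalently, the smallest k with (A − λI)^k v = 0 for every generalised eigenvector v of λ).

  λ = -4: largest Jordan block has size 3, contributing (x + 4)^3

So m_A(x) = (x + 4)^3 = x^3 + 12*x^2 + 48*x + 64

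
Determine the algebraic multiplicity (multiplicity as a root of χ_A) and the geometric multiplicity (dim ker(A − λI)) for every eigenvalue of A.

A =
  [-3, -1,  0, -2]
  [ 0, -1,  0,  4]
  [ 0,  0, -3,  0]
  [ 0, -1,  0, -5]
λ = -3: alg = 4, geom = 3

Step 1 — factor the characteristic polynomial to read off the algebraic multiplicities:
  χ_A(x) = (x + 3)^4

Step 2 — compute geometric multiplicities via the rank-nullity identity g(λ) = n − rank(A − λI):
  rank(A − (-3)·I) = 1, so dim ker(A − (-3)·I) = n − 1 = 3

Summary:
  λ = -3: algebraic multiplicity = 4, geometric multiplicity = 3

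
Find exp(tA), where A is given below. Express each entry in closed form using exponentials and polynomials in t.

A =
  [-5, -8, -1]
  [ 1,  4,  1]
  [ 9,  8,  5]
e^{tA} =
  [-t*exp(4*t) + exp(-4*t), -exp(4*t) + exp(-4*t), -t*exp(4*t)]
  [t*exp(4*t), exp(4*t), t*exp(4*t)]
  [t*exp(4*t) + exp(4*t) - exp(-4*t), exp(4*t) - exp(-4*t), t*exp(4*t) + exp(4*t)]

Strategy: write A = P · J · P⁻¹ where J is a Jordan canonical form, so e^{tA} = P · e^{tJ} · P⁻¹, and e^{tJ} can be computed block-by-block.

A has Jordan form
J =
  [-4, 0, 0]
  [ 0, 4, 1]
  [ 0, 0, 4]
(up to reordering of blocks).

Per-block formulas:
  For a 2×2 Jordan block J_2(4): exp(t · J_2(4)) = e^(4t)·(I + t·N), where N is the 2×2 nilpotent shift.
  For a 1×1 block at λ = -4: exp(t · [-4]) = [e^(-4t)].

After assembling e^{tJ} and conjugating by P, we get:

e^{tA} =
  [-t*exp(4*t) + exp(-4*t), -exp(4*t) + exp(-4*t), -t*exp(4*t)]
  [t*exp(4*t), exp(4*t), t*exp(4*t)]
  [t*exp(4*t) + exp(4*t) - exp(-4*t), exp(4*t) - exp(-4*t), t*exp(4*t) + exp(4*t)]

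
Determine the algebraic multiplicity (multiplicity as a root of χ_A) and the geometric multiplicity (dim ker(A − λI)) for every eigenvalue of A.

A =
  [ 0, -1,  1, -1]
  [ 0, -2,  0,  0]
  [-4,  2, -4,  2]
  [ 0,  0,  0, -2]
λ = -2: alg = 4, geom = 3

Step 1 — factor the characteristic polynomial to read off the algebraic multiplicities:
  χ_A(x) = (x + 2)^4

Step 2 — compute geometric multiplicities via the rank-nullity identity g(λ) = n − rank(A − λI):
  rank(A − (-2)·I) = 1, so dim ker(A − (-2)·I) = n − 1 = 3

Summary:
  λ = -2: algebraic multiplicity = 4, geometric multiplicity = 3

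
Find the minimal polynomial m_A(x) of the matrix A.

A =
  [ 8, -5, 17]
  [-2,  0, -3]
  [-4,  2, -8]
x^3

The characteristic polynomial is χ_A(x) = x^3, so the eigenvalues are known. The minimal polynomial is
  m_A(x) = Π_λ (x − λ)^{k_λ}
where k_λ is the size of the *largest* Jordan block for λ (equivalently, the smallest k with (A − λI)^k v = 0 for every generalised eigenvector v of λ).

  λ = 0: largest Jordan block has size 3, contributing (x − 0)^3

So m_A(x) = x^3 = x^3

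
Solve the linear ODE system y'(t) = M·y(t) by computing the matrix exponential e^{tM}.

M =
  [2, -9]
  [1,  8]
e^{tM} =
  [-3*t*exp(5*t) + exp(5*t), -9*t*exp(5*t)]
  [t*exp(5*t), 3*t*exp(5*t) + exp(5*t)]

Strategy: write M = P · J · P⁻¹ where J is a Jordan canonical form, so e^{tM} = P · e^{tJ} · P⁻¹, and e^{tJ} can be computed block-by-block.

M has Jordan form
J =
  [5, 1]
  [0, 5]
(up to reordering of blocks).

Per-block formulas:
  For a 2×2 Jordan block J_2(5): exp(t · J_2(5)) = e^(5t)·(I + t·N), where N is the 2×2 nilpotent shift.

After assembling e^{tJ} and conjugating by P, we get:

e^{tM} =
  [-3*t*exp(5*t) + exp(5*t), -9*t*exp(5*t)]
  [t*exp(5*t), 3*t*exp(5*t) + exp(5*t)]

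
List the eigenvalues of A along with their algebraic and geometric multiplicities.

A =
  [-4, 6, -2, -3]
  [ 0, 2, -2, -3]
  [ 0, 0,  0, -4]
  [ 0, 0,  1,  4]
λ = -4: alg = 1, geom = 1; λ = 2: alg = 3, geom = 1

Step 1 — factor the characteristic polynomial to read off the algebraic multiplicities:
  χ_A(x) = (x - 2)^3*(x + 4)

Step 2 — compute geometric multiplicities via the rank-nullity identity g(λ) = n − rank(A − λI):
  rank(A − (-4)·I) = 3, so dim ker(A − (-4)·I) = n − 3 = 1
  rank(A − (2)·I) = 3, so dim ker(A − (2)·I) = n − 3 = 1

Summary:
  λ = -4: algebraic multiplicity = 1, geometric multiplicity = 1
  λ = 2: algebraic multiplicity = 3, geometric multiplicity = 1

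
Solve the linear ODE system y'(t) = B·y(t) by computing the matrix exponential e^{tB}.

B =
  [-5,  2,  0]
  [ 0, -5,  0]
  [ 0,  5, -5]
e^{tB} =
  [exp(-5*t), 2*t*exp(-5*t), 0]
  [0, exp(-5*t), 0]
  [0, 5*t*exp(-5*t), exp(-5*t)]

Strategy: write B = P · J · P⁻¹ where J is a Jordan canonical form, so e^{tB} = P · e^{tJ} · P⁻¹, and e^{tJ} can be computed block-by-block.

B has Jordan form
J =
  [-5,  1,  0]
  [ 0, -5,  0]
  [ 0,  0, -5]
(up to reordering of blocks).

Per-block formulas:
  For a 2×2 Jordan block J_2(-5): exp(t · J_2(-5)) = e^(-5t)·(I + t·N), where N is the 2×2 nilpotent shift.
  For a 1×1 block at λ = -5: exp(t · [-5]) = [e^(-5t)].

After assembling e^{tJ} and conjugating by P, we get:

e^{tB} =
  [exp(-5*t), 2*t*exp(-5*t), 0]
  [0, exp(-5*t), 0]
  [0, 5*t*exp(-5*t), exp(-5*t)]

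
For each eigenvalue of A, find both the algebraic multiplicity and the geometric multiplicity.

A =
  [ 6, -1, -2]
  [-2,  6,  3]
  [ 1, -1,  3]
λ = 5: alg = 3, geom = 1

Step 1 — factor the characteristic polynomial to read off the algebraic multiplicities:
  χ_A(x) = (x - 5)^3

Step 2 — compute geometric multiplicities via the rank-nullity identity g(λ) = n − rank(A − λI):
  rank(A − (5)·I) = 2, so dim ker(A − (5)·I) = n − 2 = 1

Summary:
  λ = 5: algebraic multiplicity = 3, geometric multiplicity = 1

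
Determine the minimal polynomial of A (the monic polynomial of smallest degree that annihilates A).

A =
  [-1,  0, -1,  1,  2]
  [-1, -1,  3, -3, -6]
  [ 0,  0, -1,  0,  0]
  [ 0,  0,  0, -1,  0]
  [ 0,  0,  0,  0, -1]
x^3 + 3*x^2 + 3*x + 1

The characteristic polynomial is χ_A(x) = (x + 1)^5, so the eigenvalues are known. The minimal polynomial is
  m_A(x) = Π_λ (x − λ)^{k_λ}
where k_λ is the size of the *largest* Jordan block for λ (equivalently, the smallest k with (A − λI)^k v = 0 for every generalised eigenvector v of λ).

  λ = -1: largest Jordan block has size 3, contributing (x + 1)^3

So m_A(x) = (x + 1)^3 = x^3 + 3*x^2 + 3*x + 1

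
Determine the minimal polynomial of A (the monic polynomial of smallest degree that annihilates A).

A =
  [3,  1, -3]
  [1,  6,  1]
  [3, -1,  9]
x^3 - 18*x^2 + 108*x - 216

The characteristic polynomial is χ_A(x) = (x - 6)^3, so the eigenvalues are known. The minimal polynomial is
  m_A(x) = Π_λ (x − λ)^{k_λ}
where k_λ is the size of the *largest* Jordan block for λ (equivalently, the smallest k with (A − λI)^k v = 0 for every generalised eigenvector v of λ).

  λ = 6: largest Jordan block has size 3, contributing (x − 6)^3

So m_A(x) = (x - 6)^3 = x^3 - 18*x^2 + 108*x - 216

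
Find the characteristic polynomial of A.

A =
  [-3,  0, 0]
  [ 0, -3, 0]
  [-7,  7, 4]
x^3 + 2*x^2 - 15*x - 36

Expanding det(x·I − A) (e.g. by cofactor expansion or by noting that A is similar to its Jordan form J, which has the same characteristic polynomial as A) gives
  χ_A(x) = x^3 + 2*x^2 - 15*x - 36
which factors as (x - 4)*(x + 3)^2. The eigenvalues (with algebraic multiplicities) are λ = -3 with multiplicity 2, λ = 4 with multiplicity 1.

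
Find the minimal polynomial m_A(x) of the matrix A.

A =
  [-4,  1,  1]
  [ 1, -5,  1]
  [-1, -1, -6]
x^3 + 15*x^2 + 75*x + 125

The characteristic polynomial is χ_A(x) = (x + 5)^3, so the eigenvalues are known. The minimal polynomial is
  m_A(x) = Π_λ (x − λ)^{k_λ}
where k_λ is the size of the *largest* Jordan block for λ (equivalently, the smallest k with (A − λI)^k v = 0 for every generalised eigenvector v of λ).

  λ = -5: largest Jordan block has size 3, contributing (x + 5)^3

So m_A(x) = (x + 5)^3 = x^3 + 15*x^2 + 75*x + 125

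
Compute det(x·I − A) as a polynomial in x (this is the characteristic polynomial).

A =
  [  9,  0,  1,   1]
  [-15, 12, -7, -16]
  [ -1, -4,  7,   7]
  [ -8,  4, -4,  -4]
x^4 - 24*x^3 + 216*x^2 - 864*x + 1296

Expanding det(x·I − A) (e.g. by cofactor expansion or by noting that A is similar to its Jordan form J, which has the same characteristic polynomial as A) gives
  χ_A(x) = x^4 - 24*x^3 + 216*x^2 - 864*x + 1296
which factors as (x - 6)^4. The eigenvalues (with algebraic multiplicities) are λ = 6 with multiplicity 4.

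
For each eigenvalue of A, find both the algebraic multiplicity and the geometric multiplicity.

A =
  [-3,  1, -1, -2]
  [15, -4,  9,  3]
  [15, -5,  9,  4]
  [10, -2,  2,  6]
λ = 2: alg = 4, geom = 2

Step 1 — factor the characteristic polynomial to read off the algebraic multiplicities:
  χ_A(x) = (x - 2)^4

Step 2 — compute geometric multiplicities via the rank-nullity identity g(λ) = n − rank(A − λI):
  rank(A − (2)·I) = 2, so dim ker(A − (2)·I) = n − 2 = 2

Summary:
  λ = 2: algebraic multiplicity = 4, geometric multiplicity = 2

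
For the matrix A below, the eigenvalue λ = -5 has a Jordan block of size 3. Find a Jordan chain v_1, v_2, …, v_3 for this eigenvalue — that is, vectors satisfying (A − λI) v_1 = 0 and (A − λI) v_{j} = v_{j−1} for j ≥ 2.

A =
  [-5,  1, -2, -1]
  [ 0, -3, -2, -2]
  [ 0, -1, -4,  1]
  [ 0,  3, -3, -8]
A Jordan chain for λ = -5 of length 3:
v_1 = (1, 0, 0, 0)ᵀ
v_2 = (1, 2, -1, 3)ᵀ
v_3 = (0, 1, 0, 0)ᵀ

Let N = A − (-5)·I. We want v_3 with N^3 v_3 = 0 but N^2 v_3 ≠ 0; then v_{j-1} := N · v_j for j = 3, …, 2.

Pick v_3 = (0, 1, 0, 0)ᵀ.
Then v_2 = N · v_3 = (1, 2, -1, 3)ᵀ.
Then v_1 = N · v_2 = (1, 0, 0, 0)ᵀ.

Sanity check: (A − (-5)·I) v_1 = (0, 0, 0, 0)ᵀ = 0. ✓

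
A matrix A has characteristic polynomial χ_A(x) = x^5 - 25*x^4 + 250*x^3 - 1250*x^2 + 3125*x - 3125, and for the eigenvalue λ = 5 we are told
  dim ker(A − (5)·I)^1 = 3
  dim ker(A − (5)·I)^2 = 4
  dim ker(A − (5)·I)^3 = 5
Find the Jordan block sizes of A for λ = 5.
Block sizes for λ = 5: [3, 1, 1]

From the dimensions of kernels of powers, the number of Jordan blocks of size at least j is d_j − d_{j−1} where d_j = dim ker(N^j) (with d_0 = 0). Computing the differences gives [3, 1, 1].
The number of blocks of size exactly k is (#blocks of size ≥ k) − (#blocks of size ≥ k + 1), so the partition is: 2 block(s) of size 1, 1 block(s) of size 3.
In nonincreasing order the block sizes are [3, 1, 1].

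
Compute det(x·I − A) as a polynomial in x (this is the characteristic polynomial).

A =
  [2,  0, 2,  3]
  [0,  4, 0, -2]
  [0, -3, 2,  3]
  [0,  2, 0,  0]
x^4 - 8*x^3 + 24*x^2 - 32*x + 16

Expanding det(x·I − A) (e.g. by cofactor expansion or by noting that A is similar to its Jordan form J, which has the same characteristic polynomial as A) gives
  χ_A(x) = x^4 - 8*x^3 + 24*x^2 - 32*x + 16
which factors as (x - 2)^4. The eigenvalues (with algebraic multiplicities) are λ = 2 with multiplicity 4.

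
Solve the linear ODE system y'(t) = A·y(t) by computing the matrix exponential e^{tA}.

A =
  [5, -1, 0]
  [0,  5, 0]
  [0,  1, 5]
e^{tA} =
  [exp(5*t), -t*exp(5*t), 0]
  [0, exp(5*t), 0]
  [0, t*exp(5*t), exp(5*t)]

Strategy: write A = P · J · P⁻¹ where J is a Jordan canonical form, so e^{tA} = P · e^{tJ} · P⁻¹, and e^{tJ} can be computed block-by-block.

A has Jordan form
J =
  [5, 1, 0]
  [0, 5, 0]
  [0, 0, 5]
(up to reordering of blocks).

Per-block formulas:
  For a 2×2 Jordan block J_2(5): exp(t · J_2(5)) = e^(5t)·(I + t·N), where N is the 2×2 nilpotent shift.
  For a 1×1 block at λ = 5: exp(t · [5]) = [e^(5t)].

After assembling e^{tJ} and conjugating by P, we get:

e^{tA} =
  [exp(5*t), -t*exp(5*t), 0]
  [0, exp(5*t), 0]
  [0, t*exp(5*t), exp(5*t)]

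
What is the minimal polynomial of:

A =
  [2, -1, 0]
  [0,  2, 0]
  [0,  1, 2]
x^2 - 4*x + 4

The characteristic polynomial is χ_A(x) = (x - 2)^3, so the eigenvalues are known. The minimal polynomial is
  m_A(x) = Π_λ (x − λ)^{k_λ}
where k_λ is the size of the *largest* Jordan block for λ (equivalently, the smallest k with (A − λI)^k v = 0 for every generalised eigenvector v of λ).

  λ = 2: largest Jordan block has size 2, contributing (x − 2)^2

So m_A(x) = (x - 2)^2 = x^2 - 4*x + 4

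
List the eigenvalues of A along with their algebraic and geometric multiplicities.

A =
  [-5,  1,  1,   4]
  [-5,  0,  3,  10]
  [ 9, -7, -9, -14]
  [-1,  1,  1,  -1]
λ = -4: alg = 3, geom = 1; λ = -3: alg = 1, geom = 1

Step 1 — factor the characteristic polynomial to read off the algebraic multiplicities:
  χ_A(x) = (x + 3)*(x + 4)^3

Step 2 — compute geometric multiplicities via the rank-nullity identity g(λ) = n − rank(A − λI):
  rank(A − (-4)·I) = 3, so dim ker(A − (-4)·I) = n − 3 = 1
  rank(A − (-3)·I) = 3, so dim ker(A − (-3)·I) = n − 3 = 1

Summary:
  λ = -4: algebraic multiplicity = 3, geometric multiplicity = 1
  λ = -3: algebraic multiplicity = 1, geometric multiplicity = 1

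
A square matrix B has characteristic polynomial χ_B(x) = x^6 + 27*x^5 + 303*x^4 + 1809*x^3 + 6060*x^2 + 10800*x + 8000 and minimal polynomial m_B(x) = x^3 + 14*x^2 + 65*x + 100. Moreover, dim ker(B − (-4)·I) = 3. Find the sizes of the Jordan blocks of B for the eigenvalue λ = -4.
Block sizes for λ = -4: [1, 1, 1]

Step 1 — from the characteristic polynomial, algebraic multiplicity of λ = -4 is 3. From dim ker(B − (-4)·I) = 3, there are exactly 3 Jordan blocks for λ = -4.
Step 2 — from the minimal polynomial, the factor (x + 4) tells us the largest block for λ = -4 has size 1.
Step 3 — with total size 3, 3 blocks, and largest block 1, the block sizes (in nonincreasing order) are [1, 1, 1].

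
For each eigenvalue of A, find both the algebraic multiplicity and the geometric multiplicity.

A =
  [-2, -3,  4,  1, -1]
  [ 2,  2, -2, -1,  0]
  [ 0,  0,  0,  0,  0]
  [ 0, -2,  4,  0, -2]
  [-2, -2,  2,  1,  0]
λ = 0: alg = 5, geom = 3

Step 1 — factor the characteristic polynomial to read off the algebraic multiplicities:
  χ_A(x) = x^5

Step 2 — compute geometric multiplicities via the rank-nullity identity g(λ) = n − rank(A − λI):
  rank(A − (0)·I) = 2, so dim ker(A − (0)·I) = n − 2 = 3

Summary:
  λ = 0: algebraic multiplicity = 5, geometric multiplicity = 3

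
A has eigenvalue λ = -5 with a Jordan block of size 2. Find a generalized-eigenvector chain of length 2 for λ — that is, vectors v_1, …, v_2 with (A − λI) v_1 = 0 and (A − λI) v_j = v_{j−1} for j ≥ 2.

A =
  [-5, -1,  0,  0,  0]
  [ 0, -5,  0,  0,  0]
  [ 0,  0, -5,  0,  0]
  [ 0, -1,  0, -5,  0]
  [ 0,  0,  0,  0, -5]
A Jordan chain for λ = -5 of length 2:
v_1 = (-1, 0, 0, -1, 0)ᵀ
v_2 = (0, 1, 0, 0, 0)ᵀ

Let N = A − (-5)·I. We want v_2 with N^2 v_2 = 0 but N^1 v_2 ≠ 0; then v_{j-1} := N · v_j for j = 2, …, 2.

Pick v_2 = (0, 1, 0, 0, 0)ᵀ.
Then v_1 = N · v_2 = (-1, 0, 0, -1, 0)ᵀ.

Sanity check: (A − (-5)·I) v_1 = (0, 0, 0, 0, 0)ᵀ = 0. ✓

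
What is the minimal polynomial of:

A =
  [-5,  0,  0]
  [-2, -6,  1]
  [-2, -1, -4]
x^2 + 10*x + 25

The characteristic polynomial is χ_A(x) = (x + 5)^3, so the eigenvalues are known. The minimal polynomial is
  m_A(x) = Π_λ (x − λ)^{k_λ}
where k_λ is the size of the *largest* Jordan block for λ (equivalently, the smallest k with (A − λI)^k v = 0 for every generalised eigenvector v of λ).

  λ = -5: largest Jordan block has size 2, contributing (x + 5)^2

So m_A(x) = (x + 5)^2 = x^2 + 10*x + 25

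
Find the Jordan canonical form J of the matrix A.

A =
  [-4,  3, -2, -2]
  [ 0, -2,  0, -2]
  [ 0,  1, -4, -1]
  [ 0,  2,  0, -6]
J_2(-4) ⊕ J_2(-4)

The characteristic polynomial is
  det(x·I − A) = x^4 + 16*x^3 + 96*x^2 + 256*x + 256 = (x + 4)^4

Eigenvalues and multiplicities (the geometric multiplicity of λ is n − rank(A − λI), which equals the number of Jordan blocks for λ):
  λ = -4: algebraic multiplicity = 4, geometric multiplicity = 2

Determining the block sizes for each eigenvalue:
  λ = -4: with am = 4 and gm = 2, the partition is not yet determined (e.g. several partitions of 4 into 2 parts exist). Let N = A − (-4)·I. Computing rank(N^1) = 2, rank(N^2) = 0; the number of blocks of size ≥ j is rank(N^{j−1}) − rank(N^j), giving [2, 2]. So we have 2 block(s) of size 2 → block sizes [2, 2]

Assembling the blocks gives a Jordan form
J =
  [-4,  1,  0,  0]
  [ 0, -4,  0,  0]
  [ 0,  0, -4,  1]
  [ 0,  0,  0, -4]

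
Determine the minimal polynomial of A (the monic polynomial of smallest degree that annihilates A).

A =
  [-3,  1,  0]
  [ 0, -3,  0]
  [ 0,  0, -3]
x^2 + 6*x + 9

The characteristic polynomial is χ_A(x) = (x + 3)^3, so the eigenvalues are known. The minimal polynomial is
  m_A(x) = Π_λ (x − λ)^{k_λ}
where k_λ is the size of the *largest* Jordan block for λ (equivalently, the smallest k with (A − λI)^k v = 0 for every generalised eigenvector v of λ).

  λ = -3: largest Jordan block has size 2, contributing (x + 3)^2

So m_A(x) = (x + 3)^2 = x^2 + 6*x + 9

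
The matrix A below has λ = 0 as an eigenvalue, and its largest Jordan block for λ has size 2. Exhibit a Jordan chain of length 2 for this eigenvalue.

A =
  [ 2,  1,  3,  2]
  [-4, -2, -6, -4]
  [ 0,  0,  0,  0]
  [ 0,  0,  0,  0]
A Jordan chain for λ = 0 of length 2:
v_1 = (2, -4, 0, 0)ᵀ
v_2 = (1, 0, 0, 0)ᵀ

Let N = A − (0)·I. We want v_2 with N^2 v_2 = 0 but N^1 v_2 ≠ 0; then v_{j-1} := N · v_j for j = 2, …, 2.

Pick v_2 = (1, 0, 0, 0)ᵀ.
Then v_1 = N · v_2 = (2, -4, 0, 0)ᵀ.

Sanity check: (A − (0)·I) v_1 = (0, 0, 0, 0)ᵀ = 0. ✓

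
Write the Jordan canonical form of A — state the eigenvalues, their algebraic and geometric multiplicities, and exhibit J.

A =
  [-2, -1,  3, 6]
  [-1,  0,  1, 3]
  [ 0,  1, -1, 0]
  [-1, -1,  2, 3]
J_3(0) ⊕ J_1(0)

The characteristic polynomial is
  det(x·I − A) = x^4

Eigenvalues and multiplicities (the geometric multiplicity of λ is n − rank(A − λI), which equals the number of Jordan blocks for λ):
  λ = 0: algebraic multiplicity = 4, geometric multiplicity = 2

Determining the block sizes for each eigenvalue:
  λ = 0: with am = 4 and gm = 2, the partition is not yet determined (e.g. several partitions of 4 into 2 parts exist). Let N = A − (0)·I. Computing rank(N^1) = 2, rank(N^2) = 1, rank(N^3) = 0; the number of blocks of size ≥ j is rank(N^{j−1}) − rank(N^j), giving [2, 1, 1]. So we have 1 block(s) of size 3, 1 block(s) of size 1 → block sizes [3, 1]

Assembling the blocks gives a Jordan form
J =
  [0, 1, 0, 0]
  [0, 0, 1, 0]
  [0, 0, 0, 0]
  [0, 0, 0, 0]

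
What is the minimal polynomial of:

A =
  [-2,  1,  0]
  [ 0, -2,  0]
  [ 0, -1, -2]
x^2 + 4*x + 4

The characteristic polynomial is χ_A(x) = (x + 2)^3, so the eigenvalues are known. The minimal polynomial is
  m_A(x) = Π_λ (x − λ)^{k_λ}
where k_λ is the size of the *largest* Jordan block for λ (equivalently, the smallest k with (A − λI)^k v = 0 for every generalised eigenvector v of λ).

  λ = -2: largest Jordan block has size 2, contributing (x + 2)^2

So m_A(x) = (x + 2)^2 = x^2 + 4*x + 4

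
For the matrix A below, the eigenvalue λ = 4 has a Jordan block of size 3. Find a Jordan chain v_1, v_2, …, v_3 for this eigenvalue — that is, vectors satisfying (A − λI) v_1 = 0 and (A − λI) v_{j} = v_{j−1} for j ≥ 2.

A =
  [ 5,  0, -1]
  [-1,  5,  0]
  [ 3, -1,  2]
A Jordan chain for λ = 4 of length 3:
v_1 = (-2, -2, -2)ᵀ
v_2 = (1, -1, 3)ᵀ
v_3 = (1, 0, 0)ᵀ

Let N = A − (4)·I. We want v_3 with N^3 v_3 = 0 but N^2 v_3 ≠ 0; then v_{j-1} := N · v_j for j = 3, …, 2.

Pick v_3 = (1, 0, 0)ᵀ.
Then v_2 = N · v_3 = (1, -1, 3)ᵀ.
Then v_1 = N · v_2 = (-2, -2, -2)ᵀ.

Sanity check: (A − (4)·I) v_1 = (0, 0, 0)ᵀ = 0. ✓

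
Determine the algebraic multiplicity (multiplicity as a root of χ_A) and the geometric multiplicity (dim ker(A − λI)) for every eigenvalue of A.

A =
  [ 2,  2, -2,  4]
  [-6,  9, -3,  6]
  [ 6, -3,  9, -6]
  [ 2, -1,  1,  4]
λ = 6: alg = 4, geom = 3

Step 1 — factor the characteristic polynomial to read off the algebraic multiplicities:
  χ_A(x) = (x - 6)^4

Step 2 — compute geometric multiplicities via the rank-nullity identity g(λ) = n − rank(A − λI):
  rank(A − (6)·I) = 1, so dim ker(A − (6)·I) = n − 1 = 3

Summary:
  λ = 6: algebraic multiplicity = 4, geometric multiplicity = 3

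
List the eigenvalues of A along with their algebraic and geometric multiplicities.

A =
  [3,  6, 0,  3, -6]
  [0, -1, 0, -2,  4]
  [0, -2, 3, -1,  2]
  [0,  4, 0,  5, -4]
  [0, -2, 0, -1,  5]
λ = 3: alg = 5, geom = 4

Step 1 — factor the characteristic polynomial to read off the algebraic multiplicities:
  χ_A(x) = (x - 3)^5

Step 2 — compute geometric multiplicities via the rank-nullity identity g(λ) = n − rank(A − λI):
  rank(A − (3)·I) = 1, so dim ker(A − (3)·I) = n − 1 = 4

Summary:
  λ = 3: algebraic multiplicity = 5, geometric multiplicity = 4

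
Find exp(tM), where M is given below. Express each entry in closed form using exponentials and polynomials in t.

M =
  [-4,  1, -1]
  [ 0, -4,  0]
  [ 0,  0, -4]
e^{tM} =
  [exp(-4*t), t*exp(-4*t), -t*exp(-4*t)]
  [0, exp(-4*t), 0]
  [0, 0, exp(-4*t)]

Strategy: write M = P · J · P⁻¹ where J is a Jordan canonical form, so e^{tM} = P · e^{tJ} · P⁻¹, and e^{tJ} can be computed block-by-block.

M has Jordan form
J =
  [-4,  1,  0]
  [ 0, -4,  0]
  [ 0,  0, -4]
(up to reordering of blocks).

Per-block formulas:
  For a 1×1 block at λ = -4: exp(t · [-4]) = [e^(-4t)].
  For a 2×2 Jordan block J_2(-4): exp(t · J_2(-4)) = e^(-4t)·(I + t·N), where N is the 2×2 nilpotent shift.

After assembling e^{tJ} and conjugating by P, we get:

e^{tM} =
  [exp(-4*t), t*exp(-4*t), -t*exp(-4*t)]
  [0, exp(-4*t), 0]
  [0, 0, exp(-4*t)]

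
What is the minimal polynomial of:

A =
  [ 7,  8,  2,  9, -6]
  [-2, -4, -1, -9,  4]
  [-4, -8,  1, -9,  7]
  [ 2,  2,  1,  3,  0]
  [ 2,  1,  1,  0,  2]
x^5 - 9*x^4 + 27*x^3 - 27*x^2

The characteristic polynomial is χ_A(x) = x^2*(x - 3)^3, so the eigenvalues are known. The minimal polynomial is
  m_A(x) = Π_λ (x − λ)^{k_λ}
where k_λ is the size of the *largest* Jordan block for λ (equivalently, the smallest k with (A − λI)^k v = 0 for every generalised eigenvector v of λ).

  λ = 0: largest Jordan block has size 2, contributing (x − 0)^2
  λ = 3: largest Jordan block has size 3, contributing (x − 3)^3

So m_A(x) = x^2*(x - 3)^3 = x^5 - 9*x^4 + 27*x^3 - 27*x^2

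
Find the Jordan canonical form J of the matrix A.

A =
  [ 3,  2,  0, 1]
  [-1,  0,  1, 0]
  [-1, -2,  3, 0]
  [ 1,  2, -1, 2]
J_3(2) ⊕ J_1(2)

The characteristic polynomial is
  det(x·I − A) = x^4 - 8*x^3 + 24*x^2 - 32*x + 16 = (x - 2)^4

Eigenvalues and multiplicities (the geometric multiplicity of λ is n − rank(A − λI), which equals the number of Jordan blocks for λ):
  λ = 2: algebraic multiplicity = 4, geometric multiplicity = 2

Determining the block sizes for each eigenvalue:
  λ = 2: with am = 4 and gm = 2, the partition is not yet determined (e.g. several partitions of 4 into 2 parts exist). Let N = A − (2)·I. Computing rank(N^1) = 2, rank(N^2) = 1, rank(N^3) = 0; the number of blocks of size ≥ j is rank(N^{j−1}) − rank(N^j), giving [2, 1, 1]. So we have 1 block(s) of size 3, 1 block(s) of size 1 → block sizes [3, 1]

Assembling the blocks gives a Jordan form
J =
  [2, 1, 0, 0]
  [0, 2, 1, 0]
  [0, 0, 2, 0]
  [0, 0, 0, 2]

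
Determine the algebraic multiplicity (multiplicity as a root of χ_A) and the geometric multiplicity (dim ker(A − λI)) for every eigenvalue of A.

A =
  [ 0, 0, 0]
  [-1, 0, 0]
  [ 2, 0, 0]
λ = 0: alg = 3, geom = 2

Step 1 — factor the characteristic polynomial to read off the algebraic multiplicities:
  χ_A(x) = x^3

Step 2 — compute geometric multiplicities via the rank-nullity identity g(λ) = n − rank(A − λI):
  rank(A − (0)·I) = 1, so dim ker(A − (0)·I) = n − 1 = 2

Summary:
  λ = 0: algebraic multiplicity = 3, geometric multiplicity = 2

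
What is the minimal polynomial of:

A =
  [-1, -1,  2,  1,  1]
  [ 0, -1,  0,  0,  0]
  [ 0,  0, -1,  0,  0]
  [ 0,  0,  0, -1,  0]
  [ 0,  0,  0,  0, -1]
x^2 + 2*x + 1

The characteristic polynomial is χ_A(x) = (x + 1)^5, so the eigenvalues are known. The minimal polynomial is
  m_A(x) = Π_λ (x − λ)^{k_λ}
where k_λ is the size of the *largest* Jordan block for λ (equivalently, the smallest k with (A − λI)^k v = 0 for every generalised eigenvector v of λ).

  λ = -1: largest Jordan block has size 2, contributing (x + 1)^2

So m_A(x) = (x + 1)^2 = x^2 + 2*x + 1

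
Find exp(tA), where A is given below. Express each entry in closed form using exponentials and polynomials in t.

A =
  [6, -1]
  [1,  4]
e^{tA} =
  [t*exp(5*t) + exp(5*t), -t*exp(5*t)]
  [t*exp(5*t), -t*exp(5*t) + exp(5*t)]

Strategy: write A = P · J · P⁻¹ where J is a Jordan canonical form, so e^{tA} = P · e^{tJ} · P⁻¹, and e^{tJ} can be computed block-by-block.

A has Jordan form
J =
  [5, 1]
  [0, 5]
(up to reordering of blocks).

Per-block formulas:
  For a 2×2 Jordan block J_2(5): exp(t · J_2(5)) = e^(5t)·(I + t·N), where N is the 2×2 nilpotent shift.

After assembling e^{tJ} and conjugating by P, we get:

e^{tA} =
  [t*exp(5*t) + exp(5*t), -t*exp(5*t)]
  [t*exp(5*t), -t*exp(5*t) + exp(5*t)]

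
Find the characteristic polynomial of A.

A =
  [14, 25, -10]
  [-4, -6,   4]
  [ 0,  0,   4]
x^3 - 12*x^2 + 48*x - 64

Expanding det(x·I − A) (e.g. by cofactor expansion or by noting that A is similar to its Jordan form J, which has the same characteristic polynomial as A) gives
  χ_A(x) = x^3 - 12*x^2 + 48*x - 64
which factors as (x - 4)^3. The eigenvalues (with algebraic multiplicities) are λ = 4 with multiplicity 3.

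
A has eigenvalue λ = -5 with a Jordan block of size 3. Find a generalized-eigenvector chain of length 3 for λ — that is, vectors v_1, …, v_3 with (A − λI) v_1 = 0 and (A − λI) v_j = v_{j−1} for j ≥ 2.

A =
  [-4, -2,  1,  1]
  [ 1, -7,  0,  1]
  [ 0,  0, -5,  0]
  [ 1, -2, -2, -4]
A Jordan chain for λ = -5 of length 3:
v_1 = (-1, -1, 0, -1)ᵀ
v_2 = (1, 0, 0, -2)ᵀ
v_3 = (0, 0, 1, 0)ᵀ

Let N = A − (-5)·I. We want v_3 with N^3 v_3 = 0 but N^2 v_3 ≠ 0; then v_{j-1} := N · v_j for j = 3, …, 2.

Pick v_3 = (0, 0, 1, 0)ᵀ.
Then v_2 = N · v_3 = (1, 0, 0, -2)ᵀ.
Then v_1 = N · v_2 = (-1, -1, 0, -1)ᵀ.

Sanity check: (A − (-5)·I) v_1 = (0, 0, 0, 0)ᵀ = 0. ✓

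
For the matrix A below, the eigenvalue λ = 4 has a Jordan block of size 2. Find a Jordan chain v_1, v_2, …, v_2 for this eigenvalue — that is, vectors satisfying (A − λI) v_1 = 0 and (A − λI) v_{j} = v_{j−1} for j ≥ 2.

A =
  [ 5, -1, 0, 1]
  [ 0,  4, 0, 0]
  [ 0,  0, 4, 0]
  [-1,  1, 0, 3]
A Jordan chain for λ = 4 of length 2:
v_1 = (1, 0, 0, -1)ᵀ
v_2 = (1, 0, 0, 0)ᵀ

Let N = A − (4)·I. We want v_2 with N^2 v_2 = 0 but N^1 v_2 ≠ 0; then v_{j-1} := N · v_j for j = 2, …, 2.

Pick v_2 = (1, 0, 0, 0)ᵀ.
Then v_1 = N · v_2 = (1, 0, 0, -1)ᵀ.

Sanity check: (A − (4)·I) v_1 = (0, 0, 0, 0)ᵀ = 0. ✓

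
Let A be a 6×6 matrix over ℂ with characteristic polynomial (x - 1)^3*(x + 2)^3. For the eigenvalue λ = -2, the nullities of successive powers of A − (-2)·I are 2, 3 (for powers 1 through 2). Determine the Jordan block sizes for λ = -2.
Block sizes for λ = -2: [2, 1]

From the dimensions of kernels of powers, the number of Jordan blocks of size at least j is d_j − d_{j−1} where d_j = dim ker(N^j) (with d_0 = 0). Computing the differences gives [2, 1].
The number of blocks of size exactly k is (#blocks of size ≥ k) − (#blocks of size ≥ k + 1), so the partition is: 1 block(s) of size 1, 1 block(s) of size 2.
In nonincreasing order the block sizes are [2, 1].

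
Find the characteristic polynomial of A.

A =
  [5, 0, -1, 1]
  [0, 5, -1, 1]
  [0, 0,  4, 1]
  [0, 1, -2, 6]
x^4 - 20*x^3 + 150*x^2 - 500*x + 625

Expanding det(x·I − A) (e.g. by cofactor expansion or by noting that A is similar to its Jordan form J, which has the same characteristic polynomial as A) gives
  χ_A(x) = x^4 - 20*x^3 + 150*x^2 - 500*x + 625
which factors as (x - 5)^4. The eigenvalues (with algebraic multiplicities) are λ = 5 with multiplicity 4.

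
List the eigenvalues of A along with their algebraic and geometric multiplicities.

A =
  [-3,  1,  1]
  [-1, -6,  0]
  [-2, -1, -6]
λ = -5: alg = 3, geom = 1

Step 1 — factor the characteristic polynomial to read off the algebraic multiplicities:
  χ_A(x) = (x + 5)^3

Step 2 — compute geometric multiplicities via the rank-nullity identity g(λ) = n − rank(A − λI):
  rank(A − (-5)·I) = 2, so dim ker(A − (-5)·I) = n − 2 = 1

Summary:
  λ = -5: algebraic multiplicity = 3, geometric multiplicity = 1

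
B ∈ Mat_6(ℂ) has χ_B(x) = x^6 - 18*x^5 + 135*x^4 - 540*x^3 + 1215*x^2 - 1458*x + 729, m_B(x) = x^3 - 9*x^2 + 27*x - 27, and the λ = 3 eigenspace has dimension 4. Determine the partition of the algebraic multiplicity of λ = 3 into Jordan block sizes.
Block sizes for λ = 3: [3, 1, 1, 1]

Step 1 — from the characteristic polynomial, algebraic multiplicity of λ = 3 is 6. From dim ker(B − (3)·I) = 4, there are exactly 4 Jordan blocks for λ = 3.
Step 2 — from the minimal polynomial, the factor (x − 3)^3 tells us the largest block for λ = 3 has size 3.
Step 3 — with total size 6, 4 blocks, and largest block 3, the block sizes (in nonincreasing order) are [3, 1, 1, 1].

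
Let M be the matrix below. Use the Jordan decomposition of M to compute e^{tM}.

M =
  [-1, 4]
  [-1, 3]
e^{tM} =
  [-2*t*exp(t) + exp(t), 4*t*exp(t)]
  [-t*exp(t), 2*t*exp(t) + exp(t)]

Strategy: write M = P · J · P⁻¹ where J is a Jordan canonical form, so e^{tM} = P · e^{tJ} · P⁻¹, and e^{tJ} can be computed block-by-block.

M has Jordan form
J =
  [1, 1]
  [0, 1]
(up to reordering of blocks).

Per-block formulas:
  For a 2×2 Jordan block J_2(1): exp(t · J_2(1)) = e^(1t)·(I + t·N), where N is the 2×2 nilpotent shift.

After assembling e^{tJ} and conjugating by P, we get:

e^{tM} =
  [-2*t*exp(t) + exp(t), 4*t*exp(t)]
  [-t*exp(t), 2*t*exp(t) + exp(t)]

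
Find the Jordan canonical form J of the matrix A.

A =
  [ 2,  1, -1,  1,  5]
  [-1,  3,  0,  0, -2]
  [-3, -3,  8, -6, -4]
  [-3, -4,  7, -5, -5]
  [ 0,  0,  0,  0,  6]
J_3(2) ⊕ J_1(2) ⊕ J_1(6)

The characteristic polynomial is
  det(x·I − A) = x^5 - 14*x^4 + 72*x^3 - 176*x^2 + 208*x - 96 = (x - 6)*(x - 2)^4

Eigenvalues and multiplicities (the geometric multiplicity of λ is n − rank(A − λI), which equals the number of Jordan blocks for λ):
  λ = 2: algebraic multiplicity = 4, geometric multiplicity = 2
  λ = 6: algebraic multiplicity = 1, geometric multiplicity = 1

Determining the block sizes for each eigenvalue:
  λ = 2: with am = 4 and gm = 2, the partition is not yet determined (e.g. several partitions of 4 into 2 parts exist). Let N = A − (2)·I. Computing rank(N^1) = 3, rank(N^2) = 2, rank(N^3) = 1; the number of blocks of size ≥ j is rank(N^{j−1}) − rank(N^j), giving [2, 1, 1]. So we have 1 block(s) of size 3, 1 block(s) of size 1 → block sizes [3, 1]
  λ = 6: one block (gm = 1), so the single block has size am = 1 → block sizes [1]

Assembling the blocks gives a Jordan form
J =
  [2, 1, 0, 0, 0]
  [0, 2, 1, 0, 0]
  [0, 0, 2, 0, 0]
  [0, 0, 0, 2, 0]
  [0, 0, 0, 0, 6]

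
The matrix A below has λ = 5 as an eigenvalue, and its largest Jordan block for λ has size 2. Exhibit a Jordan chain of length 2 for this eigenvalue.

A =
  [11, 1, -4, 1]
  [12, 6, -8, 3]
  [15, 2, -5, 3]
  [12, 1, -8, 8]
A Jordan chain for λ = 5 of length 2:
v_1 = (6, 12, 15, 12)ᵀ
v_2 = (1, 0, 0, 0)ᵀ

Let N = A − (5)·I. We want v_2 with N^2 v_2 = 0 but N^1 v_2 ≠ 0; then v_{j-1} := N · v_j for j = 2, …, 2.

Pick v_2 = (1, 0, 0, 0)ᵀ.
Then v_1 = N · v_2 = (6, 12, 15, 12)ᵀ.

Sanity check: (A − (5)·I) v_1 = (0, 0, 0, 0)ᵀ = 0. ✓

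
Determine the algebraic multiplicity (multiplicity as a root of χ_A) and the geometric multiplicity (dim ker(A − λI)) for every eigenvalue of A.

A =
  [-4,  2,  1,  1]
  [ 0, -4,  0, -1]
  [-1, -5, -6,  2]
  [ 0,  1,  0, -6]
λ = -5: alg = 4, geom = 2

Step 1 — factor the characteristic polynomial to read off the algebraic multiplicities:
  χ_A(x) = (x + 5)^4

Step 2 — compute geometric multiplicities via the rank-nullity identity g(λ) = n − rank(A − λI):
  rank(A − (-5)·I) = 2, so dim ker(A − (-5)·I) = n − 2 = 2

Summary:
  λ = -5: algebraic multiplicity = 4, geometric multiplicity = 2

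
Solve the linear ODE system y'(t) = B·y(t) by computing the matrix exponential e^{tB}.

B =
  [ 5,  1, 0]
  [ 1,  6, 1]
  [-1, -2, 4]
e^{tB} =
  [t^2*exp(5*t)/2 + exp(5*t), t^2*exp(5*t)/2 + t*exp(5*t), t^2*exp(5*t)/2]
  [t*exp(5*t), t*exp(5*t) + exp(5*t), t*exp(5*t)]
  [-t^2*exp(5*t)/2 - t*exp(5*t), -t^2*exp(5*t)/2 - 2*t*exp(5*t), -t^2*exp(5*t)/2 - t*exp(5*t) + exp(5*t)]

Strategy: write B = P · J · P⁻¹ where J is a Jordan canonical form, so e^{tB} = P · e^{tJ} · P⁻¹, and e^{tJ} can be computed block-by-block.

B has Jordan form
J =
  [5, 1, 0]
  [0, 5, 1]
  [0, 0, 5]
(up to reordering of blocks).

Per-block formulas:
  For a 3×3 Jordan block J_3(5): exp(t · J_3(5)) = e^(5t)·(I + t·N + (t^2/2)·N^2), where N is the 3×3 nilpotent shift.

After assembling e^{tJ} and conjugating by P, we get:

e^{tB} =
  [t^2*exp(5*t)/2 + exp(5*t), t^2*exp(5*t)/2 + t*exp(5*t), t^2*exp(5*t)/2]
  [t*exp(5*t), t*exp(5*t) + exp(5*t), t*exp(5*t)]
  [-t^2*exp(5*t)/2 - t*exp(5*t), -t^2*exp(5*t)/2 - 2*t*exp(5*t), -t^2*exp(5*t)/2 - t*exp(5*t) + exp(5*t)]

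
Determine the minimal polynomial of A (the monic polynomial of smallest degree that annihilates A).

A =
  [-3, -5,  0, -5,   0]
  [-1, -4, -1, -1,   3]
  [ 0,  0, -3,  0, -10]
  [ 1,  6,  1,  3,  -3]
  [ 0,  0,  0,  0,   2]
x^3 + 4*x^2 - 3*x - 18

The characteristic polynomial is χ_A(x) = (x - 2)^2*(x + 3)^3, so the eigenvalues are known. The minimal polynomial is
  m_A(x) = Π_λ (x − λ)^{k_λ}
where k_λ is the size of the *largest* Jordan block for λ (equivalently, the smallest k with (A − λI)^k v = 0 for every generalised eigenvector v of λ).

  λ = -3: largest Jordan block has size 2, contributing (x + 3)^2
  λ = 2: largest Jordan block has size 1, contributing (x − 2)

So m_A(x) = (x - 2)*(x + 3)^2 = x^3 + 4*x^2 - 3*x - 18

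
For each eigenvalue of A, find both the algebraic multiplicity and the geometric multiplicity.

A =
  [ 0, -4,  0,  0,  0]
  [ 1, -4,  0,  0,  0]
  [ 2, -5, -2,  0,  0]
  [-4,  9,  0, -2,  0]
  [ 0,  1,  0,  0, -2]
λ = -2: alg = 5, geom = 3

Step 1 — factor the characteristic polynomial to read off the algebraic multiplicities:
  χ_A(x) = (x + 2)^5

Step 2 — compute geometric multiplicities via the rank-nullity identity g(λ) = n − rank(A − λI):
  rank(A − (-2)·I) = 2, so dim ker(A − (-2)·I) = n − 2 = 3

Summary:
  λ = -2: algebraic multiplicity = 5, geometric multiplicity = 3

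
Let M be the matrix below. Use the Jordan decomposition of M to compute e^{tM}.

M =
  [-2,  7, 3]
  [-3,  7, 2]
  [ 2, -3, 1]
e^{tM} =
  [t^2*exp(2*t)/2 - 4*t*exp(2*t) + exp(2*t), -t^2*exp(2*t) + 7*t*exp(2*t), -t^2*exp(2*t)/2 + 3*t*exp(2*t)]
  [t^2*exp(2*t)/2 - 3*t*exp(2*t), -t^2*exp(2*t) + 5*t*exp(2*t) + exp(2*t), -t^2*exp(2*t)/2 + 2*t*exp(2*t)]
  [-t^2*exp(2*t)/2 + 2*t*exp(2*t), t^2*exp(2*t) - 3*t*exp(2*t), t^2*exp(2*t)/2 - t*exp(2*t) + exp(2*t)]

Strategy: write M = P · J · P⁻¹ where J is a Jordan canonical form, so e^{tM} = P · e^{tJ} · P⁻¹, and e^{tJ} can be computed block-by-block.

M has Jordan form
J =
  [2, 1, 0]
  [0, 2, 1]
  [0, 0, 2]
(up to reordering of blocks).

Per-block formulas:
  For a 3×3 Jordan block J_3(2): exp(t · J_3(2)) = e^(2t)·(I + t·N + (t^2/2)·N^2), where N is the 3×3 nilpotent shift.

After assembling e^{tJ} and conjugating by P, we get:

e^{tM} =
  [t^2*exp(2*t)/2 - 4*t*exp(2*t) + exp(2*t), -t^2*exp(2*t) + 7*t*exp(2*t), -t^2*exp(2*t)/2 + 3*t*exp(2*t)]
  [t^2*exp(2*t)/2 - 3*t*exp(2*t), -t^2*exp(2*t) + 5*t*exp(2*t) + exp(2*t), -t^2*exp(2*t)/2 + 2*t*exp(2*t)]
  [-t^2*exp(2*t)/2 + 2*t*exp(2*t), t^2*exp(2*t) - 3*t*exp(2*t), t^2*exp(2*t)/2 - t*exp(2*t) + exp(2*t)]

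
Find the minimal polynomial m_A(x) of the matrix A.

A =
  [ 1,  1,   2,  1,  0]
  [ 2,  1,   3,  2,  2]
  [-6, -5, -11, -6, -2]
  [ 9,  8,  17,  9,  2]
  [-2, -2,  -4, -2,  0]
x^2

The characteristic polynomial is χ_A(x) = x^5, so the eigenvalues are known. The minimal polynomial is
  m_A(x) = Π_λ (x − λ)^{k_λ}
where k_λ is the size of the *largest* Jordan block for λ (equivalently, the smallest k with (A − λI)^k v = 0 for every generalised eigenvector v of λ).

  λ = 0: largest Jordan block has size 2, contributing (x − 0)^2

So m_A(x) = x^2 = x^2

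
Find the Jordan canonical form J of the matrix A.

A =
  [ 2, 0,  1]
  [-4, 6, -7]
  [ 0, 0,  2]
J_2(2) ⊕ J_1(6)

The characteristic polynomial is
  det(x·I − A) = x^3 - 10*x^2 + 28*x - 24 = (x - 6)*(x - 2)^2

Eigenvalues and multiplicities (the geometric multiplicity of λ is n − rank(A − λI), which equals the number of Jordan blocks for λ):
  λ = 2: algebraic multiplicity = 2, geometric multiplicity = 1
  λ = 6: algebraic multiplicity = 1, geometric multiplicity = 1

Determining the block sizes for each eigenvalue:
  λ = 2: one block (gm = 1), so the single block has size am = 2 → block sizes [2]
  λ = 6: one block (gm = 1), so the single block has size am = 1 → block sizes [1]

Assembling the blocks gives a Jordan form
J =
  [2, 1, 0]
  [0, 2, 0]
  [0, 0, 6]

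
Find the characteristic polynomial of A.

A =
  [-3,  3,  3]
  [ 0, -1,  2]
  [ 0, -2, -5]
x^3 + 9*x^2 + 27*x + 27

Expanding det(x·I − A) (e.g. by cofactor expansion or by noting that A is similar to its Jordan form J, which has the same characteristic polynomial as A) gives
  χ_A(x) = x^3 + 9*x^2 + 27*x + 27
which factors as (x + 3)^3. The eigenvalues (with algebraic multiplicities) are λ = -3 with multiplicity 3.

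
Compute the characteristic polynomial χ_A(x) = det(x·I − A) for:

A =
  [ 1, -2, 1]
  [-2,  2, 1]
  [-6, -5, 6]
x^3 - 9*x^2 + 27*x - 27

Expanding det(x·I − A) (e.g. by cofactor expansion or by noting that A is similar to its Jordan form J, which has the same characteristic polynomial as A) gives
  χ_A(x) = x^3 - 9*x^2 + 27*x - 27
which factors as (x - 3)^3. The eigenvalues (with algebraic multiplicities) are λ = 3 with multiplicity 3.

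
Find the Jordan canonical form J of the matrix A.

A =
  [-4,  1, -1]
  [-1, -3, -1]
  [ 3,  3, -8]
J_3(-5)

The characteristic polynomial is
  det(x·I − A) = x^3 + 15*x^2 + 75*x + 125 = (x + 5)^3

Eigenvalues and multiplicities (the geometric multiplicity of λ is n − rank(A − λI), which equals the number of Jordan blocks for λ):
  λ = -5: algebraic multiplicity = 3, geometric multiplicity = 1

Determining the block sizes for each eigenvalue:
  λ = -5: one block (gm = 1), so the single block has size am = 3 → block sizes [3]

Assembling the blocks gives a Jordan form
J =
  [-5,  1,  0]
  [ 0, -5,  1]
  [ 0,  0, -5]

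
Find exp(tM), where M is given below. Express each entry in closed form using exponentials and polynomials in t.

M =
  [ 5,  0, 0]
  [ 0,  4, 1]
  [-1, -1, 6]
e^{tM} =
  [exp(5*t), 0, 0]
  [-t^2*exp(5*t)/2, -t*exp(5*t) + exp(5*t), t*exp(5*t)]
  [-t^2*exp(5*t)/2 - t*exp(5*t), -t*exp(5*t), t*exp(5*t) + exp(5*t)]

Strategy: write M = P · J · P⁻¹ where J is a Jordan canonical form, so e^{tM} = P · e^{tJ} · P⁻¹, and e^{tJ} can be computed block-by-block.

M has Jordan form
J =
  [5, 1, 0]
  [0, 5, 1]
  [0, 0, 5]
(up to reordering of blocks).

Per-block formulas:
  For a 3×3 Jordan block J_3(5): exp(t · J_3(5)) = e^(5t)·(I + t·N + (t^2/2)·N^2), where N is the 3×3 nilpotent shift.

After assembling e^{tJ} and conjugating by P, we get:

e^{tM} =
  [exp(5*t), 0, 0]
  [-t^2*exp(5*t)/2, -t*exp(5*t) + exp(5*t), t*exp(5*t)]
  [-t^2*exp(5*t)/2 - t*exp(5*t), -t*exp(5*t), t*exp(5*t) + exp(5*t)]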